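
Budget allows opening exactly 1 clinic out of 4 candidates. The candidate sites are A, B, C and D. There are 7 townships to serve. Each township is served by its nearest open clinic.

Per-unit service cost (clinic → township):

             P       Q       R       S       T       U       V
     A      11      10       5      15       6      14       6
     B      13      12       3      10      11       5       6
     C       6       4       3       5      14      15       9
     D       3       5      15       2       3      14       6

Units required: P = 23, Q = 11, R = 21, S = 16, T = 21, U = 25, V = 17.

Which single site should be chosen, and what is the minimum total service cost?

With exactly 1 open, each township uses its cheapest among the chosen.
{D}: P→D 3·23=69, Q→D 5·11=55, R→D 15·21=315, S→D 2·16=32, T→D 3·21=63, U→D 14·25=350, V→D 6·17=102. Service cost 986.
{B}: service cost 1112
{C}: service cost 1147
Among all 4 size-1 choices, {D} is lowest.

Choose D only; total service cost 986.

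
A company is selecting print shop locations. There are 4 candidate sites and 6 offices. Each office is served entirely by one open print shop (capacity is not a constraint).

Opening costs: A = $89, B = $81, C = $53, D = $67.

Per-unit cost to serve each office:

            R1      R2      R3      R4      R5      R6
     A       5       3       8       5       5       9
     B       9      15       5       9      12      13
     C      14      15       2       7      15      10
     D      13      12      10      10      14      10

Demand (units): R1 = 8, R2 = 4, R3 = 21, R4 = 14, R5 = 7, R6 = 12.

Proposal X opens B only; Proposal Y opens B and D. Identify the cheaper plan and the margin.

Proposal X is cheaper by 19.

Proposal X: {B}: R1→B 9·8=72, R2→B 15·4=60, R3→B 5·21=105, R4→B 9·14=126, R5→B 12·7=84, R6→B 13·12=156. Service 603; fixed 81; total 684.
Proposal Y: {B, D}: R1→B 9·8=72, R2→D 12·4=48, R3→B 5·21=105, R4→B 9·14=126, R5→B 12·7=84, R6→D 10·12=120. Service 555; fixed 148; total 703.
Difference: |684 − 703| = 19.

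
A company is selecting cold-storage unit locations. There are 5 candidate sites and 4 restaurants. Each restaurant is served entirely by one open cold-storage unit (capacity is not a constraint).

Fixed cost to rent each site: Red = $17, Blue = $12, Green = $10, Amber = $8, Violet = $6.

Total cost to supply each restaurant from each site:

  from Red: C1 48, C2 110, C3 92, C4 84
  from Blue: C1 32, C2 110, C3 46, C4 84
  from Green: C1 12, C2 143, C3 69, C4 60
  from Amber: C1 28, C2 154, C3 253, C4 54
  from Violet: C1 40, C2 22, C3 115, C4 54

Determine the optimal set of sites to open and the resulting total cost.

Open Blue, Green and Violet; minimum total cost 162.

For any fixed open set, each restaurant goes to its cheapest open site; total = fixed + service.
{Blue, Green, Violet}: C1→Green 12, C2→Violet 22, C3→Blue 46, C4→Violet 54. Service 134; fixed 28; total 162.
{Blue, Green, Amber, Violet}: service 134 + fixed 36 = 170
{Blue, Violet}: service 154 + fixed 18 = 172
{Red, Blue, Green, Amber, Violet}: C1→Green 12, C2→Violet 22, C3→Blue 46, C4→Amber 54. Service 134; fixed 53; total 187.
No other subset beats 162.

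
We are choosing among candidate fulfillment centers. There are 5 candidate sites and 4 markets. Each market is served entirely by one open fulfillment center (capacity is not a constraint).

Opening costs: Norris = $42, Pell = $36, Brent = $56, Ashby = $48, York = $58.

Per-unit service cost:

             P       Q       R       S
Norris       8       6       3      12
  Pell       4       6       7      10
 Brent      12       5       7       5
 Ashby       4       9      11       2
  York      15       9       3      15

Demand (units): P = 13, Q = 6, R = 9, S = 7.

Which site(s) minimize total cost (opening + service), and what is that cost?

For any fixed open set, each market goes to its cheapest open site; total = fixed + service.
{Norris, Ashby}: P→Ashby 4·13=52, Q→Norris 6·6=36, R→Norris 3·9=27, S→Ashby 2·7=14. Service 129; fixed 90; total 219.
{Pell, Ashby}: service 165 + fixed 84 = 249
{Ashby, York}: P→Ashby 4·13=52, Q→Ashby 9·6=54, R→York 3·9=27, S→Ashby 2·7=14. Service 147; fixed 106; total 253.
{Norris, Pell, Brent, Ashby, York}: service 123 + fixed 240 = 363
No other subset beats 219.

Open Norris and Ashby; minimum total cost 219.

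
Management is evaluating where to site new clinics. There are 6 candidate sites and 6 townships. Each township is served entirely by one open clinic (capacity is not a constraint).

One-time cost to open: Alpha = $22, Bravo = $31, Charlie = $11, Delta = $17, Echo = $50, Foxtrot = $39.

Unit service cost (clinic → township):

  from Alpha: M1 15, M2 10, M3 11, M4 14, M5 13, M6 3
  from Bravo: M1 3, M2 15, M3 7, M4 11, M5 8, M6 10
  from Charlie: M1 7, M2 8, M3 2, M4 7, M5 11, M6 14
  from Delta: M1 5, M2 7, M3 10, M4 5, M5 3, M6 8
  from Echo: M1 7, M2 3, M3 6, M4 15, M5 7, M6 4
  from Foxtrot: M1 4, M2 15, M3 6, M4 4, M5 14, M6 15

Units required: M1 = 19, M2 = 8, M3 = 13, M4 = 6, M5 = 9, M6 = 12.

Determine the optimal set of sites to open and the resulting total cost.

For any fixed open set, each township goes to its cheapest open site; total = fixed + service.
{Alpha, Bravo, Charlie, Delta}: M1→Bravo 3·19=57, M2→Delta 7·8=56, M3→Charlie 2·13=26, M4→Delta 5·6=30, M5→Delta 3·9=27, M6→Alpha 3·12=36. Service 232; fixed 81; total 313.
{Alpha, Charlie, Delta}: M1→Delta 5·19=95, M2→Delta 7·8=56, M3→Charlie 2·13=26, M4→Delta 5·6=30, M5→Delta 3·9=27, M6→Alpha 3·12=36. Service 270; fixed 50; total 320.
{Bravo, Charlie, Delta, Echo}: service 212 + fixed 109 = 321
{Alpha, Bravo, Charlie, Delta, Echo, Foxtrot}: M1→Bravo 3·19=57, M2→Echo 3·8=24, M3→Charlie 2·13=26, M4→Foxtrot 4·6=24, M5→Delta 3·9=27, M6→Alpha 3·12=36. Service 194; fixed 170; total 364.
No other subset beats 313.

Open Alpha, Bravo, Charlie and Delta; minimum total cost 313.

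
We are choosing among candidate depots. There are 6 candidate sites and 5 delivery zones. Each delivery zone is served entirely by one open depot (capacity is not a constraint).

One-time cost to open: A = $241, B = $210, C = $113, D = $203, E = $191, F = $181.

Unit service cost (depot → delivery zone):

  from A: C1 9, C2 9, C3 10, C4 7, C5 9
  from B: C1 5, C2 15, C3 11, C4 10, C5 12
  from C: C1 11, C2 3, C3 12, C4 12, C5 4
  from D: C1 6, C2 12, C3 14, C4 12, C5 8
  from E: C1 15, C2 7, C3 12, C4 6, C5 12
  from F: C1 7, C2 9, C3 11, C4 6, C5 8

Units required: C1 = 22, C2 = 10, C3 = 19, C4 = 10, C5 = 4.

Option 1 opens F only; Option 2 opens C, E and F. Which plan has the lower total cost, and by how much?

Option 1: {F}: C1→F 7·22=154, C2→F 9·10=90, C3→F 11·19=209, C4→F 6·10=60, C5→F 8·4=32. Service 545; fixed 181; total 726.
Option 2: {C, E, F}: C1→F 7·22=154, C2→C 3·10=30, C3→F 11·19=209, C4→E 6·10=60, C5→C 4·4=16. Service 469; fixed 485; total 954.
Difference: |726 − 954| = 228.

Option 1 is cheaper by 228.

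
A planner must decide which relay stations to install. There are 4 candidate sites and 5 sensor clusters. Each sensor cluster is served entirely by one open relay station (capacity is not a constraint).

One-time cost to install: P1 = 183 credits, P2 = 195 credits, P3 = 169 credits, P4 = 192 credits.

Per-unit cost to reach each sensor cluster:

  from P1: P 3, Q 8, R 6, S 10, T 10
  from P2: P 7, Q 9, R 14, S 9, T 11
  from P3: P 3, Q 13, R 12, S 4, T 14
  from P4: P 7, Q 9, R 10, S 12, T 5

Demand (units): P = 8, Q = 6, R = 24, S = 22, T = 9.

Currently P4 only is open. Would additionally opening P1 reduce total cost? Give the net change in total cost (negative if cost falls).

Current service cost with {P4}: 659.
Adding P1: each sensor cluster re-picks its cheapest; new service cost 481, saving 178.
Extra fixed cost: 183. Net change = 183 − 178 = 5.
(Totals: 851 → 856.)

No — net change +5 (cost rises by 5).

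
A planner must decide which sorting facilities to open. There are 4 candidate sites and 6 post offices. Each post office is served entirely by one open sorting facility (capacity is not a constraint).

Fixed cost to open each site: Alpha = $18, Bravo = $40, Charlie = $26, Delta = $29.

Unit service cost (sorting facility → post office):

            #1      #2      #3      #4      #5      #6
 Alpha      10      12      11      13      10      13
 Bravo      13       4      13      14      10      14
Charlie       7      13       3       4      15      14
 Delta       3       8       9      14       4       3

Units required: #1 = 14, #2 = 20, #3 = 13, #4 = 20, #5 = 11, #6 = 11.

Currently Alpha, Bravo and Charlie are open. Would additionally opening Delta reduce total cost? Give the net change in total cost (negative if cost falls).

Yes — net change −203 (cost falls by 203).

Current service cost with {Alpha, Bravo, Charlie}: 550.
Adding Delta: each post office re-picks its cheapest; new service cost 318, saving 232.
Extra fixed cost: 29. Net change = 29 − 232 = -203.
(Totals: 634 → 431.)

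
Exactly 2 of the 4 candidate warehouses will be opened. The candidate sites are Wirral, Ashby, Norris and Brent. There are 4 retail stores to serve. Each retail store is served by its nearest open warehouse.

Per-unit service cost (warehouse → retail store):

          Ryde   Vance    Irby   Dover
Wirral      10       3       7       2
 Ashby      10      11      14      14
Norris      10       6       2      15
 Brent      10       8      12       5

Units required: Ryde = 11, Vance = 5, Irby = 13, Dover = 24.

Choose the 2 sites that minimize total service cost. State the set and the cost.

Choose Wirral and Norris; total service cost 199.

With exactly 2 open, each retail store uses its cheapest among the chosen.
{Wirral, Norris}: Ryde→Wirral 10·11=110, Vance→Wirral 3·5=15, Irby→Norris 2·13=26, Dover→Wirral 2·24=48. Service cost 199.
{Wirral, Ashby}: service cost 264
{Wirral, Brent}: service cost 264
Among all 6 size-2 choices, {Wirral, Norris} is lowest.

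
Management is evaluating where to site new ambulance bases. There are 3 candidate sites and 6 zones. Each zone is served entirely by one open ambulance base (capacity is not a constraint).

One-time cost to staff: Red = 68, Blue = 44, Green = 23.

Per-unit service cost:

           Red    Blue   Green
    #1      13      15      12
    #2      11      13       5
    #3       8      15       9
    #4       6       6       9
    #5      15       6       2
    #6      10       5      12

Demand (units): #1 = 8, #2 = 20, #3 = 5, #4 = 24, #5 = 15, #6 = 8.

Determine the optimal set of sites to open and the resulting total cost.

For any fixed open set, each zone goes to its cheapest open site; total = fixed + service.
{Blue, Green}: #1→Green 12·8=96, #2→Green 5·20=100, #3→Green 9·5=45, #4→Blue 6·24=144, #5→Green 2·15=30, #6→Blue 5·8=40. Service 455; fixed 67; total 522.
{Red, Green}: #1→Green 12·8=96, #2→Green 5·20=100, #3→Red 8·5=40, #4→Red 6·24=144, #5→Green 2·15=30, #6→Red 10·8=80. Service 490; fixed 91; total 581.
{Red, Blue, Green}: service 450 + fixed 135 = 585
{Green}: service 583 + fixed 23 = 606
No other subset beats 522.

Open Blue and Green; minimum total cost 522.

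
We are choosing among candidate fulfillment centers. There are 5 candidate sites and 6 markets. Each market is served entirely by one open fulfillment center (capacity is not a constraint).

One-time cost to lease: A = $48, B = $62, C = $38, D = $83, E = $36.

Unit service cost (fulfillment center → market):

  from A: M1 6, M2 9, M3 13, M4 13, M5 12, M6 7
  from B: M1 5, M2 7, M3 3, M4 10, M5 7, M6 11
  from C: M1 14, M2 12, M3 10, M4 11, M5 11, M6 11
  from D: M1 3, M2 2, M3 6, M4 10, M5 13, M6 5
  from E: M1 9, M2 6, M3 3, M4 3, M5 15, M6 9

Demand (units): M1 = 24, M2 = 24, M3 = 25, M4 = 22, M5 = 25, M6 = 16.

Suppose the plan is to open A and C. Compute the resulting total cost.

Each market is assigned to its cheapest site among the open ones.
{A, C}: M1→A 6·24=144, M2→A 9·24=216, M3→C 10·25=250, M4→C 11·22=242, M5→C 11·25=275, M6→A 7·16=112. Service 1239; fixed 86; total 1325.

Total cost: 1325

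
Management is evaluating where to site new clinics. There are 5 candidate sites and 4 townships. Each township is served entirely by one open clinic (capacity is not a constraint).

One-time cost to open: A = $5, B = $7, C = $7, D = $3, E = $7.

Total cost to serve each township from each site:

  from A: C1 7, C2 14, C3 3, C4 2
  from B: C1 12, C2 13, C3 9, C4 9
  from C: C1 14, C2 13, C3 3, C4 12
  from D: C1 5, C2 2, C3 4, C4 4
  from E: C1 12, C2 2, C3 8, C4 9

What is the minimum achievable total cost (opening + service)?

Minimum total cost: 18

For any fixed open set, each township goes to its cheapest open site; total = fixed + service.
{D}: C1→D 5, C2→D 2, C3→D 4, C4→D 4. Service 15; fixed 3; total 18.
{A, D}: C1→D 5, C2→D 2, C3→A 3, C4→A 2. Service 12; fixed 8; total 20.
{C, D}: C1→D 5, C2→D 2, C3→C 3, C4→D 4. Service 14; fixed 10; total 24.
{A, B, C, D, E}: C1→D 5, C2→D 2, C3→A 3, C4→A 2. Service 12; fixed 29; total 41.
No other subset beats 18.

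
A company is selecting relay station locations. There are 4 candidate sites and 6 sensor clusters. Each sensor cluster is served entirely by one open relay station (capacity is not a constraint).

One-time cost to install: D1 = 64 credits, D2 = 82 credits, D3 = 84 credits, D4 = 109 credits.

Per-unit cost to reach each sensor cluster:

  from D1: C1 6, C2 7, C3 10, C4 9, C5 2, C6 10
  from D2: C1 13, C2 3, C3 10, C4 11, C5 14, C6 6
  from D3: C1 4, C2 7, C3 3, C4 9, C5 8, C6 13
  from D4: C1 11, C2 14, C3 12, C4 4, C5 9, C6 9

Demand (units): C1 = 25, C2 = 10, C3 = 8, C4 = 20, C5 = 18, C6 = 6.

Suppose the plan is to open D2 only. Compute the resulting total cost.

Each sensor cluster is assigned to its cheapest site among the open ones.
{D2}: C1→D2 13·25=325, C2→D2 3·10=30, C3→D2 10·8=80, C4→D2 11·20=220, C5→D2 14·18=252, C6→D2 6·6=36. Service 943; fixed 82; total 1025.

Total cost: 1025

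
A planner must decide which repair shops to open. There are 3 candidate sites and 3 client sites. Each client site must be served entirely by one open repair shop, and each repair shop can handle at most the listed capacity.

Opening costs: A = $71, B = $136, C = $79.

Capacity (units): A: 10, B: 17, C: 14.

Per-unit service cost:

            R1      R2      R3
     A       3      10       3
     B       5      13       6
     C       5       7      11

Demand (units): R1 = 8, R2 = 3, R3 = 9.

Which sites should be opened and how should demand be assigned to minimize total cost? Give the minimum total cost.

Minimum total cost: 238

Open {A, C}: R1→C 5·8=40, R2→C 7·3=21, R3→A 3·9=27.
Loads: A carries 9/10, C carries 11/14. Service 88; fixed 150; total 238.
Next best feasible plan costs 294.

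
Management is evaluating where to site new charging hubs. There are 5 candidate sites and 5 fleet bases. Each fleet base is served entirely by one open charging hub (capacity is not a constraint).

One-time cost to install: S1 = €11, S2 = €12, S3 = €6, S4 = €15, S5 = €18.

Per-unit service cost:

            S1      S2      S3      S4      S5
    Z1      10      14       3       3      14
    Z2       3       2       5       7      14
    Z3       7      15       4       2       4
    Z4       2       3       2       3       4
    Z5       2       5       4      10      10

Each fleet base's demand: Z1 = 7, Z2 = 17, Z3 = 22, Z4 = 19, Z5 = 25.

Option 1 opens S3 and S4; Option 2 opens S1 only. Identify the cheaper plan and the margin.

Option 1 is cheaper by 65.

Option 1: {S3, S4}: Z1→S3 3·7=21, Z2→S3 5·17=85, Z3→S4 2·22=44, Z4→S3 2·19=38, Z5→S3 4·25=100. Service 288; fixed 21; total 309.
Option 2: {S1}: Z1→S1 10·7=70, Z2→S1 3·17=51, Z3→S1 7·22=154, Z4→S1 2·19=38, Z5→S1 2·25=50. Service 363; fixed 11; total 374.
Difference: |309 − 374| = 65.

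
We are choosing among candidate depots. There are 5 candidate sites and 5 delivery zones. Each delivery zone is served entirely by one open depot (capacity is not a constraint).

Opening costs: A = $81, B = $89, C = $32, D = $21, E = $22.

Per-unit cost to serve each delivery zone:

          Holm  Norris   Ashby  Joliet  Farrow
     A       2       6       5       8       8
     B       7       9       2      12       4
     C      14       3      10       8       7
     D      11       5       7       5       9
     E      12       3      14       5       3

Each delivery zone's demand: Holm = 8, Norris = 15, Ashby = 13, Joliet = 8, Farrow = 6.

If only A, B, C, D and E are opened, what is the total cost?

Total cost: 390

Each delivery zone is assigned to its cheapest site among the open ones.
{A, B, C, D, E}: Holm→A 2·8=16, Norris→C 3·15=45, Ashby→B 2·13=26, Joliet→D 5·8=40, Farrow→E 3·6=18. Service 145; fixed 245; total 390.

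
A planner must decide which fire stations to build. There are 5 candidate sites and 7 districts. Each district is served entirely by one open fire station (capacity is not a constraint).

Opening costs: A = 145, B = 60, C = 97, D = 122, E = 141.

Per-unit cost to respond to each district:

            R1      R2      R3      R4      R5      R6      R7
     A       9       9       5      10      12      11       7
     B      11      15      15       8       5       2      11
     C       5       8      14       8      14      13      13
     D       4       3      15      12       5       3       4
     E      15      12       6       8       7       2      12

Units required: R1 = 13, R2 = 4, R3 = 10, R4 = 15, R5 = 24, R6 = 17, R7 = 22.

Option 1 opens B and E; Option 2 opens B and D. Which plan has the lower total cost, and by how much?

Option 1: {B, E}: R1→B 11·13=143, R2→E 12·4=48, R3→E 6·10=60, R4→B 8·15=120, R5→B 5·24=120, R6→B 2·17=34, R7→B 11·22=242. Service 767; fixed 201; total 968.
Option 2: {B, D}: R1→D 4·13=52, R2→D 3·4=12, R3→B 15·10=150, R4→B 8·15=120, R5→B 5·24=120, R6→B 2·17=34, R7→D 4·22=88. Service 576; fixed 182; total 758.
Difference: |968 − 758| = 210.

Option 2 is cheaper by 210.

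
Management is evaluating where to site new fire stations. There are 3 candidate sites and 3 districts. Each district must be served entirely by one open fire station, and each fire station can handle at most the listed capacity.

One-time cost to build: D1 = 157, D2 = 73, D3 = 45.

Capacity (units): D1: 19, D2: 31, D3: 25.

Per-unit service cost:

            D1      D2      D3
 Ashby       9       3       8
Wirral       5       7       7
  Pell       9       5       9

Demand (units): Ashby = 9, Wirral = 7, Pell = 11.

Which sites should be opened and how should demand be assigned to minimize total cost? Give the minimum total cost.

Minimum total cost: 204

Open {D2}: Ashby→D2 3·9=27, Wirral→D2 7·7=49, Pell→D2 5·11=55.
Loads: D2 carries 27/31. Service 131; fixed 73; total 204.
Next best feasible plan costs 249.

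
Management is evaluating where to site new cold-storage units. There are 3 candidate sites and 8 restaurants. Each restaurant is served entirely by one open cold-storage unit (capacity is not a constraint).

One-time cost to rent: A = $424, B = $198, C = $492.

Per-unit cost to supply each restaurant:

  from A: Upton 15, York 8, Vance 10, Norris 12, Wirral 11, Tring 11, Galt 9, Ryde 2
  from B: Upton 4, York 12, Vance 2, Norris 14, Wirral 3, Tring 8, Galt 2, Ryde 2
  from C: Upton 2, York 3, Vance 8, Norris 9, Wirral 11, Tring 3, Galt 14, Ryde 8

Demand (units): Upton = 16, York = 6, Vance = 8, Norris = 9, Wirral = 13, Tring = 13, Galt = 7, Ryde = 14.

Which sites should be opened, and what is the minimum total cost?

Open B only; minimum total cost 661.

For any fixed open set, each restaurant goes to its cheapest open site; total = fixed + service.
{B}: Upton→B 4·16=64, York→B 12·6=72, Vance→B 2·8=16, Norris→B 14·9=126, Wirral→B 3·13=39, Tring→B 8·13=104, Galt→B 2·7=14, Ryde→B 2·14=28. Service 463; fixed 198; total 661.
{B, C}: Upton→C 2·16=32, York→C 3·6=18, Vance→B 2·8=16, Norris→C 9·9=81, Wirral→B 3·13=39, Tring→C 3·13=39, Galt→B 2·7=14, Ryde→B 2·14=28. Service 267; fixed 690; total 957.
{A, B}: service 421 + fixed 622 = 1043
{A, B, C}: Upton→C 2·16=32, York→C 3·6=18, Vance→B 2·8=16, Norris→C 9·9=81, Wirral→B 3·13=39, Tring→C 3·13=39, Galt→B 2·7=14, Ryde→A 2·14=28. Service 267; fixed 1114; total 1381.
No other subset beats 661.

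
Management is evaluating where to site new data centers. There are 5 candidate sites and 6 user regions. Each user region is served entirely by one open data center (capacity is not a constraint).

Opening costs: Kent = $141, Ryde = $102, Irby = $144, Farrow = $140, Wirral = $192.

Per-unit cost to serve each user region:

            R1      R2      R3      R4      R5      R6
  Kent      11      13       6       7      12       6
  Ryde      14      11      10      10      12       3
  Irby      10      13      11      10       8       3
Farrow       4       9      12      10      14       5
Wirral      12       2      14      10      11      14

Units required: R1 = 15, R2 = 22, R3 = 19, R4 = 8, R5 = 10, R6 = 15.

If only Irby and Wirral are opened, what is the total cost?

Total cost: 944

Each user region is assigned to its cheapest site among the open ones.
{Irby, Wirral}: R1→Irby 10·15=150, R2→Wirral 2·22=44, R3→Irby 11·19=209, R4→Irby 10·8=80, R5→Irby 8·10=80, R6→Irby 3·15=45. Service 608; fixed 336; total 944.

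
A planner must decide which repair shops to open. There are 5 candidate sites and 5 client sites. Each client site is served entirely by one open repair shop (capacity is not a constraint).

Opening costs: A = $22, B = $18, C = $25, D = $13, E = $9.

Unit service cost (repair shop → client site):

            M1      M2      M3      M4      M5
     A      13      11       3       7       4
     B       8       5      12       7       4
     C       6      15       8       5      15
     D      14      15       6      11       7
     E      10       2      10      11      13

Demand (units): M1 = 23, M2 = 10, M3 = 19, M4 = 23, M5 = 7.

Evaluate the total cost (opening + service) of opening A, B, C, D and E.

Each client site is assigned to its cheapest site among the open ones.
{A, B, C, D, E}: M1→C 6·23=138, M2→E 2·10=20, M3→A 3·19=57, M4→C 5·23=115, M5→A 4·7=28. Service 358; fixed 87; total 445.

Total cost: 445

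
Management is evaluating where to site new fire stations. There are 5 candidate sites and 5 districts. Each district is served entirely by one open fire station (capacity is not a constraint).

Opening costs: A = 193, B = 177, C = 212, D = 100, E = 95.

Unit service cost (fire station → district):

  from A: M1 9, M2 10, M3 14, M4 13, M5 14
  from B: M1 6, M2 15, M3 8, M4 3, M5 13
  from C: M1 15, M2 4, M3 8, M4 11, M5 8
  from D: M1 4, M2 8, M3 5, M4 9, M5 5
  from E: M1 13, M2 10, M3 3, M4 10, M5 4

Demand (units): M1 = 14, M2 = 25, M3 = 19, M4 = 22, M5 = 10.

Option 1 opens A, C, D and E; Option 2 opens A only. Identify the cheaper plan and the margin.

Option 1 is cheaper by 210.

Option 1: {A, C, D, E}: M1→D 4·14=56, M2→C 4·25=100, M3→E 3·19=57, M4→D 9·22=198, M5→E 4·10=40. Service 451; fixed 600; total 1051.
Option 2: {A}: M1→A 9·14=126, M2→A 10·25=250, M3→A 14·19=266, M4→A 13·22=286, M5→A 14·10=140. Service 1068; fixed 193; total 1261.
Difference: |1051 − 1261| = 210.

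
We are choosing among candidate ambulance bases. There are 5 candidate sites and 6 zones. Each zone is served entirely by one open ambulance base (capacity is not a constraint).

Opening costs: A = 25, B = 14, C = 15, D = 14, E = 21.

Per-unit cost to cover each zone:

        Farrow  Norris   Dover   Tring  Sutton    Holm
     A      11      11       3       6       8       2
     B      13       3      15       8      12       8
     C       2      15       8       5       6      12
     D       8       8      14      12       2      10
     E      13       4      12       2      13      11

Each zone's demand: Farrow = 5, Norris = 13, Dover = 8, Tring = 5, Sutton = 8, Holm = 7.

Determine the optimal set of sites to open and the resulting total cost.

For any fixed open set, each zone goes to its cheapest open site; total = fixed + service.
{A, B, C, D}: Farrow→C 2·5=10, Norris→B 3·13=39, Dover→A 3·8=24, Tring→C 5·5=25, Sutton→D 2·8=16, Holm→A 2·7=14. Service 128; fixed 68; total 196.
{A, C, D, E}: Farrow→C 2·5=10, Norris→E 4·13=52, Dover→A 3·8=24, Tring→E 2·5=10, Sutton→D 2·8=16, Holm→A 2·7=14. Service 126; fixed 75; total 201.
{A, B, C, D, E}: service 113 + fixed 89 = 202
{B}: service 416 + fixed 14 = 430
No other subset beats 196.

Open A, B, C and D; minimum total cost 196.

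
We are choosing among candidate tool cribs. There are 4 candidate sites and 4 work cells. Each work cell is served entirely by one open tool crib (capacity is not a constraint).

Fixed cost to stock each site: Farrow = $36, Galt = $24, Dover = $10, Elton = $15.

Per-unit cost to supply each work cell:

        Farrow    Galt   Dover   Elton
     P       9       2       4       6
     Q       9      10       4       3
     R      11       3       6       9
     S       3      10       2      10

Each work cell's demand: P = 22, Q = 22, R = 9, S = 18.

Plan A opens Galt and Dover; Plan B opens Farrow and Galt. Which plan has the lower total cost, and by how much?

Plan A: {Galt, Dover}: P→Galt 2·22=44, Q→Dover 4·22=88, R→Galt 3·9=27, S→Dover 2·18=36. Service 195; fixed 34; total 229.
Plan B: {Farrow, Galt}: P→Galt 2·22=44, Q→Farrow 9·22=198, R→Galt 3·9=27, S→Farrow 3·18=54. Service 323; fixed 60; total 383.
Difference: |229 − 383| = 154.

Plan A is cheaper by 154.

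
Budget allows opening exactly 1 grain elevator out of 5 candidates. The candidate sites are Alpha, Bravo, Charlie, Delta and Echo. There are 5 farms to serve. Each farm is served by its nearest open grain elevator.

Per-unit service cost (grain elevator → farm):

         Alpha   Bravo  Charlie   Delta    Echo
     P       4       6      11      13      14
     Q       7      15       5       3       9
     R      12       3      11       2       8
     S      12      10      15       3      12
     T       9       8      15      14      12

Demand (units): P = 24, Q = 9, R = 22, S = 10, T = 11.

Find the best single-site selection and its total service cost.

With exactly 1 open, each farm uses its cheapest among the chosen.
{Bravo}: P→Bravo 6·24=144, Q→Bravo 15·9=135, R→Bravo 3·22=66, S→Bravo 10·10=100, T→Bravo 8·11=88. Service cost 533.
{Delta}: service cost 567
{Alpha}: service cost 642
Among all 5 size-1 choices, {Bravo} is lowest.

Choose Bravo only; total service cost 533.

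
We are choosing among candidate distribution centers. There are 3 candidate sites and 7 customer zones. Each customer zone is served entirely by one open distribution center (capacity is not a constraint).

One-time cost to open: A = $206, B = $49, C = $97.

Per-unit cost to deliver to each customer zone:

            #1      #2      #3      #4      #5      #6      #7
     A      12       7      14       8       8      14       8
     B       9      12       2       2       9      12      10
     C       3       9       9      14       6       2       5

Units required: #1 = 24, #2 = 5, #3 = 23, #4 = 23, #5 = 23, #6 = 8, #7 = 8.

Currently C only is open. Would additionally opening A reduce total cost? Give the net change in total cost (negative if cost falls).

No — net change +58 (cost rises by 58).

Current service cost with {C}: 840.
Adding A: each customer zone re-picks its cheapest; new service cost 692, saving 148.
Extra fixed cost: 206. Net change = 206 − 148 = 58.
(Totals: 937 → 995.)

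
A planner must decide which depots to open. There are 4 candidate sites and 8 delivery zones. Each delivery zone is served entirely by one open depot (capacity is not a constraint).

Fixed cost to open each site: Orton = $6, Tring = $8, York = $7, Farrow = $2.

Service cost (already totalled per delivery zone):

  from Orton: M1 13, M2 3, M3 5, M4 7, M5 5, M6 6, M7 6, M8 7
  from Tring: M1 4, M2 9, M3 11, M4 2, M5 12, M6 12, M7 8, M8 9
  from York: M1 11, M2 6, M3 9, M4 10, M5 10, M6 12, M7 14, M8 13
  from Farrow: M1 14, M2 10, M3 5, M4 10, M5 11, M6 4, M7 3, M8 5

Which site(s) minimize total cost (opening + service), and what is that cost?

Open Orton, Tring and Farrow; minimum total cost 47.

For any fixed open set, each delivery zone goes to its cheapest open site; total = fixed + service.
{Orton, Tring, Farrow}: M1→Tring 4, M2→Orton 3, M3→Orton 5, M4→Tring 2, M5→Orton 5, M6→Farrow 4, M7→Farrow 3, M8→Farrow 5. Service 31; fixed 16; total 47.
{Orton, Tring}: service 38 + fixed 14 = 52
{Orton, Farrow}: service 45 + fixed 8 = 53
{Orton, Tring, York, Farrow}: service 31 + fixed 23 = 54
(All 15 nonempty subsets were checked; Orton, Tring and Farrow is lowest.)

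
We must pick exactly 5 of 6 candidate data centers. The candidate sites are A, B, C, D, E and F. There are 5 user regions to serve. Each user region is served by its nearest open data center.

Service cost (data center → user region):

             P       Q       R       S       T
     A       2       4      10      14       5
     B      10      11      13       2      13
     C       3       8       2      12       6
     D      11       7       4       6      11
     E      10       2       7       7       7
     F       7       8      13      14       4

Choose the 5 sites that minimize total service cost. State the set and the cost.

With exactly 5 open, each user region uses its cheapest among the chosen.
{A, B, C, E, F}: P→A 2, Q→E 2, R→C 2, S→B 2, T→F 4. Service cost 12.
{A, B, C, D, E}: service cost 13
{B, C, D, E, F}: service cost 13
Among all 6 size-5 choices, {A, B, C, E, F} is lowest.

Choose A, B, C, E and F; total service cost 12.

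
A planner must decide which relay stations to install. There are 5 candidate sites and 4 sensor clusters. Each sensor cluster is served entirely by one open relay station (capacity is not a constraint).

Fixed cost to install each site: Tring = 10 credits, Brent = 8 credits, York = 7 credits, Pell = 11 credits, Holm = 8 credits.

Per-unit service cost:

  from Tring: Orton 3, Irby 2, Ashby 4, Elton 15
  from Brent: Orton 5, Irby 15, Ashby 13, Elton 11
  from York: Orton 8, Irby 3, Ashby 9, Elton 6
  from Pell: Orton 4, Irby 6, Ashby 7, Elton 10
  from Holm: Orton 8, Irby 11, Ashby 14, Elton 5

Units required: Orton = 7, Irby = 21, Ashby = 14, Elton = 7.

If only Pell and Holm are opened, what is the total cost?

Each sensor cluster is assigned to its cheapest site among the open ones.
{Pell, Holm}: Orton→Pell 4·7=28, Irby→Pell 6·21=126, Ashby→Pell 7·14=98, Elton→Holm 5·7=35. Service 287; fixed 19; total 306.

Total cost: 306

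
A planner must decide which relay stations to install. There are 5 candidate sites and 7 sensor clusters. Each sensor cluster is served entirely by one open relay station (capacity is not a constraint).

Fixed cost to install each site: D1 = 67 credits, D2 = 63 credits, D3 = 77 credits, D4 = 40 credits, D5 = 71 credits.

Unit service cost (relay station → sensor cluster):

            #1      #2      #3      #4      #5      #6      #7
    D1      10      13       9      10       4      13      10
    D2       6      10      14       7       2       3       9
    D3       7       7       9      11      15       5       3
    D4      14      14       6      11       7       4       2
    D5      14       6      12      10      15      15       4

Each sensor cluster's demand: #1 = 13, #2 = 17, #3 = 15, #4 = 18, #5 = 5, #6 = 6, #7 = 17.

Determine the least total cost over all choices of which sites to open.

For any fixed open set, each sensor cluster goes to its cheapest open site; total = fixed + service.
{D2, D4}: #1→D2 6·13=78, #2→D2 10·17=170, #3→D4 6·15=90, #4→D2 7·18=126, #5→D2 2·5=10, #6→D2 3·6=18, #7→D4 2·17=34. Service 526; fixed 103; total 629.
{D2, D4, D5}: #1→D2 6·13=78, #2→D5 6·17=102, #3→D4 6·15=90, #4→D2 7·18=126, #5→D2 2·5=10, #6→D2 3·6=18, #7→D4 2·17=34. Service 458; fixed 174; total 632.
{D2, D3, D4}: #1→D2 6·13=78, #2→D3 7·17=119, #3→D4 6·15=90, #4→D2 7·18=126, #5→D2 2·5=10, #6→D2 3·6=18, #7→D4 2·17=34. Service 475; fixed 180; total 655.
{D1, D2, D3, D4, D5}: #1→D2 6·13=78, #2→D5 6·17=102, #3→D4 6·15=90, #4→D2 7·18=126, #5→D2 2·5=10, #6→D2 3·6=18, #7→D4 2·17=34. Service 458; fixed 318; total 776.
No other subset beats 629.

Minimum total cost: 629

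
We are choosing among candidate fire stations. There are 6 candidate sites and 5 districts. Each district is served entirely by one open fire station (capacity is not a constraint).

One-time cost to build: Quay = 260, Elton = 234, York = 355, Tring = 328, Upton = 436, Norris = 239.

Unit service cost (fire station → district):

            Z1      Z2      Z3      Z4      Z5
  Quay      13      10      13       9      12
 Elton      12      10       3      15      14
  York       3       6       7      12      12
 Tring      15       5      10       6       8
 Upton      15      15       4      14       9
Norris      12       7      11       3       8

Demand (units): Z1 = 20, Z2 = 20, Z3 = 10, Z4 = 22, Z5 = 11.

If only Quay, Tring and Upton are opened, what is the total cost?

Total cost: 1644

Each district is assigned to its cheapest site among the open ones.
{Quay, Tring, Upton}: Z1→Quay 13·20=260, Z2→Tring 5·20=100, Z3→Upton 4·10=40, Z4→Tring 6·22=132, Z5→Tring 8·11=88. Service 620; fixed 1024; total 1644.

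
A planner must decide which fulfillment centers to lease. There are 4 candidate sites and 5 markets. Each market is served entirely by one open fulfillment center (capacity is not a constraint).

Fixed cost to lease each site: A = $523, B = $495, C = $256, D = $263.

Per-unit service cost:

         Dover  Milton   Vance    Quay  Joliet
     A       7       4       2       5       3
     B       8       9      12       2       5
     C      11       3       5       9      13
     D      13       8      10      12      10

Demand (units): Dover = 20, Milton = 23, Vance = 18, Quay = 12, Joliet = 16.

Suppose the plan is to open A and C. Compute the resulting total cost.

Each market is assigned to its cheapest site among the open ones.
{A, C}: Dover→A 7·20=140, Milton→C 3·23=69, Vance→A 2·18=36, Quay→A 5·12=60, Joliet→A 3·16=48. Service 353; fixed 779; total 1132.

Total cost: 1132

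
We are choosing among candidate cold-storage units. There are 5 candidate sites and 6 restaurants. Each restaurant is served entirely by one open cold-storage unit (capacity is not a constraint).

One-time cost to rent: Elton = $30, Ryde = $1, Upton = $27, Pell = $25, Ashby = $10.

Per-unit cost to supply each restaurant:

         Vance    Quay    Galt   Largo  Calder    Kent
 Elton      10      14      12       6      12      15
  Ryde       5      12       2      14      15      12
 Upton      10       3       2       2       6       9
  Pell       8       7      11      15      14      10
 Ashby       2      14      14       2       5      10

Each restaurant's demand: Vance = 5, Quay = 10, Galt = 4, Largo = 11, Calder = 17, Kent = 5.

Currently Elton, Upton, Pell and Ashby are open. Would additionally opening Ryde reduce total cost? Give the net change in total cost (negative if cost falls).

No — net change +1 (cost rises by 1).

Current service cost with {Elton, Upton, Pell, Ashby}: 200.
Adding Ryde: each restaurant re-picks its cheapest; new service cost 200, saving 0.
Extra fixed cost: 1. Net change = 1 − 0 = 1.
(Totals: 292 → 293.)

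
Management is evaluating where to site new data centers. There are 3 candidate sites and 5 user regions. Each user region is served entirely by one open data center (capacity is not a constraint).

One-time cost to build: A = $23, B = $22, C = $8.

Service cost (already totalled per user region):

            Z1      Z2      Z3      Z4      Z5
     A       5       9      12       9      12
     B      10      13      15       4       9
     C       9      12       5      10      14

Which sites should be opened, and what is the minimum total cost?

Open C only; minimum total cost 58.

For any fixed open set, each user region goes to its cheapest open site; total = fixed + service.
{C}: Z1→C 9, Z2→C 12, Z3→C 5, Z4→C 10, Z5→C 14. Service 50; fixed 8; total 58.
{B, C}: service 39 + fixed 30 = 69
{A}: service 47 + fixed 23 = 70
{A, B, C}: service 32 + fixed 53 = 85
No other subset beats 58.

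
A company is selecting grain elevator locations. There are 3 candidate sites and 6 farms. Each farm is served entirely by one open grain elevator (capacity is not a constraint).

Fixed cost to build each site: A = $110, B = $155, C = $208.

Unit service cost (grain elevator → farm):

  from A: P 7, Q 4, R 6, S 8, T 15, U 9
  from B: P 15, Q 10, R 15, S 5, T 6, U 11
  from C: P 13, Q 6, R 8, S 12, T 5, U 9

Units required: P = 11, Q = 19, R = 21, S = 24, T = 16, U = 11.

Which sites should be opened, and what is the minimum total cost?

Open A and B; minimum total cost 859.

For any fixed open set, each farm goes to its cheapest open site; total = fixed + service.
{A, B}: P→A 7·11=77, Q→A 4·19=76, R→A 6·21=126, S→B 5·24=120, T→B 6·16=96, U→A 9·11=99. Service 594; fixed 265; total 859.
{A}: P→A 7·11=77, Q→A 4·19=76, R→A 6·21=126, S→A 8·24=192, T→A 15·16=240, U→A 9·11=99. Service 810; fixed 110; total 920.
{A, C}: service 650 + fixed 318 = 968
{A, B, C}: P→A 7·11=77, Q→A 4·19=76, R→A 6·21=126, S→B 5·24=120, T→C 5·16=80, U→A 9·11=99. Service 578; fixed 473; total 1051.
No other subset beats 859.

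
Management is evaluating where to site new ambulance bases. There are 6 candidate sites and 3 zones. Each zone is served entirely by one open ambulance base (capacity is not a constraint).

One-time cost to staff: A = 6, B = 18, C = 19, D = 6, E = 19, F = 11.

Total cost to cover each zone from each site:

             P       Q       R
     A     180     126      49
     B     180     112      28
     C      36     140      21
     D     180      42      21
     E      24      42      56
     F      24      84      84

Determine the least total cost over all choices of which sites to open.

For any fixed open set, each zone goes to its cheapest open site; total = fixed + service.
{D, F}: P→F 24, Q→D 42, R→D 21. Service 87; fixed 17; total 104.
{A, D, F}: service 87 + fixed 23 = 110
{D, E}: service 87 + fixed 25 = 112
{A, B, C, D, E, F}: P→E 24, Q→D 42, R→C 21. Service 87; fixed 79; total 166.
No other subset beats 104.

Minimum total cost: 104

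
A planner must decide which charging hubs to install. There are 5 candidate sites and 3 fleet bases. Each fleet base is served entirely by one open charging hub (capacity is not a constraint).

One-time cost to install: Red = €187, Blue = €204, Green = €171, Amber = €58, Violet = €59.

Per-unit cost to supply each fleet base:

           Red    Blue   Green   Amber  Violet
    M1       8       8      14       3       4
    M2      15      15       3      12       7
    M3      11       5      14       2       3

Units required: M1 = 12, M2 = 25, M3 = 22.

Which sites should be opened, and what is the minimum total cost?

Open Violet only; minimum total cost 348.

For any fixed open set, each fleet base goes to its cheapest open site; total = fixed + service.
{Violet}: M1→Violet 4·12=48, M2→Violet 7·25=175, M3→Violet 3·22=66. Service 289; fixed 59; total 348.
{Amber, Violet}: service 255 + fixed 117 = 372
{Green, Amber}: service 155 + fixed 229 = 384
{Red, Blue, Green, Amber, Violet}: service 155 + fixed 679 = 834
No other subset beats 348.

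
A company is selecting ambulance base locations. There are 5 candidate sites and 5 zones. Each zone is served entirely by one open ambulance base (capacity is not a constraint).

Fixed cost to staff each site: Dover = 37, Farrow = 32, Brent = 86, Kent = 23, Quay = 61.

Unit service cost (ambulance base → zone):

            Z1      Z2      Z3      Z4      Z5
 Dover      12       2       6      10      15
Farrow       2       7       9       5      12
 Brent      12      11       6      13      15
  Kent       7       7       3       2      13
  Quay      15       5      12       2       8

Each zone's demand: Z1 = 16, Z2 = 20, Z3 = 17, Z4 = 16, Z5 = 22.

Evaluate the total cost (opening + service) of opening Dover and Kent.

Each zone is assigned to its cheapest site among the open ones.
{Dover, Kent}: Z1→Kent 7·16=112, Z2→Dover 2·20=40, Z3→Kent 3·17=51, Z4→Kent 2·16=32, Z5→Kent 13·22=286. Service 521; fixed 60; total 581.

Total cost: 581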